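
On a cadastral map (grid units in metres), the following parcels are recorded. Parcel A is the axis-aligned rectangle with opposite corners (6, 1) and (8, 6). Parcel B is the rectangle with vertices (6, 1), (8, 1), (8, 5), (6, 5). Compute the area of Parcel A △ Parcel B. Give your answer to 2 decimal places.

2.00

|Parcel A∩Parcel B|: x∈[6,8], y∈[1,5] → 2·4 = 8.
|Parcel A △ Parcel B| = |Parcel A| + |Parcel B| − 2·|Parcel A∩Parcel B| = 10 + 8 − 16 = 2.00.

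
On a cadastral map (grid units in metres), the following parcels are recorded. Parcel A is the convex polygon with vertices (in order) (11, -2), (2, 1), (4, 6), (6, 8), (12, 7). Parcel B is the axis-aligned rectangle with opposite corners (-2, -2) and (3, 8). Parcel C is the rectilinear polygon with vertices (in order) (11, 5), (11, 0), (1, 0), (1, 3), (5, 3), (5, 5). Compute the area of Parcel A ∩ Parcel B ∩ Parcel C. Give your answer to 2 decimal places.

The intersection is the polygon with vertices (2.8,3), (3,3), (3,0.667), (2,1).
By the shoelace formula its area is 1.37.

1.37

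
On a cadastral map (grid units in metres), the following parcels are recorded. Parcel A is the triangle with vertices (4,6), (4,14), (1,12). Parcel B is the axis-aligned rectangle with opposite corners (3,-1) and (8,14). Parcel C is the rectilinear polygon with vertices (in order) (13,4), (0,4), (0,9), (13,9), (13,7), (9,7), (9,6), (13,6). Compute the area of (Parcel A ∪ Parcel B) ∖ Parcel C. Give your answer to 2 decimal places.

|Parcel A ∪ Parcel B| = 80.3333.
|(Parcel A ∪ Parcel B) ∩ Parcel C| = 25.25.
|(Parcel A ∪ Parcel B) ∖ Parcel C| = 80.3333 − 25.25 = 55.08.

55.08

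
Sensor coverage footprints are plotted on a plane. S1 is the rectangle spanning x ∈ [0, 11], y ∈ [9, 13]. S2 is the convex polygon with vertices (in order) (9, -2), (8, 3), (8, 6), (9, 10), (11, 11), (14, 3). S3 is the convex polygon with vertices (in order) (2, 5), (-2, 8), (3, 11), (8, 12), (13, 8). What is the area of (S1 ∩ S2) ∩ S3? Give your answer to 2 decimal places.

2.37

The region (S1 ∩ S2) ∩ S3 is the polygon with vertices (8.75,9), (9,10), (9.923,10.461), (11,9.6), (11,9).
By the shoelace formula its area is 2.37.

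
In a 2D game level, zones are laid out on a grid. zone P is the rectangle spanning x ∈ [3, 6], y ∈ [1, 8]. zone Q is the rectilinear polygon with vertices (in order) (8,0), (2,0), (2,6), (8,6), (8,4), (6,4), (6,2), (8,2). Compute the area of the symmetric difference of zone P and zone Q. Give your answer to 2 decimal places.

23.00

|zone P| = 21, |zone Q| = 32, |zone P∩zone Q| = 15.
|zone P △ zone Q| = |zone P| + |zone Q| − 2·|zone P∩zone Q| = 21 + 32 − 30 = 23.00.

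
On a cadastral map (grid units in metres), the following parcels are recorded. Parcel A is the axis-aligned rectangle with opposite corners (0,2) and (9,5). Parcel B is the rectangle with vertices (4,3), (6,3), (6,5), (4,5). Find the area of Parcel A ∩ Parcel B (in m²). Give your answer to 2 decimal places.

4.00

|Parcel A∩Parcel B|: x∈[4,6], y∈[3,5] → 2·2 = 4.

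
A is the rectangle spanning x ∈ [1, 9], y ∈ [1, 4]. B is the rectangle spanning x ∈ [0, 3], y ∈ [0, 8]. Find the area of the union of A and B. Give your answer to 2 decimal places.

By inclusion–exclusion:
Individual areas: |A| = 24, |B| = 24.
|A∩B|: x∈[1,3], y∈[1,4] → 2·3 = 6.
|A ∪ B| = 48 − 6 = 42.00.

42.00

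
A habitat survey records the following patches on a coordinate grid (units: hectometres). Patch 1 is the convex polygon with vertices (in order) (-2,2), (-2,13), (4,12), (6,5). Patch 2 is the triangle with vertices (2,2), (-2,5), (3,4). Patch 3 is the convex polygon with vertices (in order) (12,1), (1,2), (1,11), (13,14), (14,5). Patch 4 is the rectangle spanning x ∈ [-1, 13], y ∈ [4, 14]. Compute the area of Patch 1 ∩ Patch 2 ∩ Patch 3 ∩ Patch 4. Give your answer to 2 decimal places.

0.40

The intersection is the polygon with vertices (1,4.4), (3,4), (1,4).
By the shoelace formula its area is 0.40.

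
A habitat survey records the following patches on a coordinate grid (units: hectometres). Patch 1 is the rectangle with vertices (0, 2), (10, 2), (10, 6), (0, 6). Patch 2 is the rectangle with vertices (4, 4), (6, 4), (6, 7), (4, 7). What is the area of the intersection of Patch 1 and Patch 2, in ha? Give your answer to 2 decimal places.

4.00

|Patch 1∩Patch 2|: x∈[4,6], y∈[4,6] → 2·2 = 4.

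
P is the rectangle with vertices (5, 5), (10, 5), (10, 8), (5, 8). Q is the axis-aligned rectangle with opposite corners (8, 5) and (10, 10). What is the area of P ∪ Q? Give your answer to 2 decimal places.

By inclusion–exclusion:
Individual areas: |P| = 15, |Q| = 10.
|P∩Q|: x∈[8,10], y∈[5,8] → 2·3 = 6.
|P ∪ Q| = 25 − 6 = 19.00.

19.00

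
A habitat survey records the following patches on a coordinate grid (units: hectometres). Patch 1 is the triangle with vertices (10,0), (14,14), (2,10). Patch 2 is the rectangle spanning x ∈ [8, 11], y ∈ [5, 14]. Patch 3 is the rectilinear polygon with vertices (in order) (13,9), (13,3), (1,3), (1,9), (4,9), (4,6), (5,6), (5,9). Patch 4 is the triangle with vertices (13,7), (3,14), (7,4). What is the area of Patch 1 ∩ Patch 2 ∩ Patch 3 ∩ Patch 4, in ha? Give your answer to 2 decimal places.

10.74

The intersection is the polygon with vertices (8,5), (8,9), (10.143,9), (11,8.4), (11,6), (9,5).
By the shoelace formula its area is 10.74.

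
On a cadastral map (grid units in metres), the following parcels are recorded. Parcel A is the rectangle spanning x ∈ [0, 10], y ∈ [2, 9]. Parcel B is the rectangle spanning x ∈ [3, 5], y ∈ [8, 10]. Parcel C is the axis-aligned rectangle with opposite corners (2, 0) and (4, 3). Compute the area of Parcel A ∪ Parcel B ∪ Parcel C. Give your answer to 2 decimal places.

76.00

By inclusion–exclusion:
Individual areas: |Parcel A| = 70, |Parcel B| = 4, |Parcel C| = 6.
|Parcel A∩Parcel B|: x∈[3,5], y∈[8,9] → 2·1 = 2.
|Parcel A∩Parcel C|: x∈[2,4], y∈[2,3] → 2·1 = 2.
|Parcel B∩Parcel C| = 0 (no overlap).
|Parcel A∩Parcel B∩Parcel C| = 0.
|Parcel A ∪ Parcel B ∪ Parcel C| = 80 − 4 + 0 = 76.00.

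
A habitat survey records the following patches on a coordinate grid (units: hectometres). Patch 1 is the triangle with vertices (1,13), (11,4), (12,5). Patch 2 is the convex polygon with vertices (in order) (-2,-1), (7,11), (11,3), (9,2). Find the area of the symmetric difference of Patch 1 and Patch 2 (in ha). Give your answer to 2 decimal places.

63.42

|Patch 1| = 9.5, |Patch 2| = 62.5, |Patch 1∩Patch 2| = 4.2922.
|Patch 1 △ Patch 2| = |Patch 1| + |Patch 2| − 2·|Patch 1∩Patch 2| = 9.5 + 62.5 − 8.5844 = 63.42.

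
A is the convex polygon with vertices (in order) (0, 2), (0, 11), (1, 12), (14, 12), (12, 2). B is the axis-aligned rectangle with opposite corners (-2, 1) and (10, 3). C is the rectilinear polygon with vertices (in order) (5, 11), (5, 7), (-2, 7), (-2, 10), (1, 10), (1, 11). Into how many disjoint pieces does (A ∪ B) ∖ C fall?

1

(A ∪ B) ∖ C is a single connected region.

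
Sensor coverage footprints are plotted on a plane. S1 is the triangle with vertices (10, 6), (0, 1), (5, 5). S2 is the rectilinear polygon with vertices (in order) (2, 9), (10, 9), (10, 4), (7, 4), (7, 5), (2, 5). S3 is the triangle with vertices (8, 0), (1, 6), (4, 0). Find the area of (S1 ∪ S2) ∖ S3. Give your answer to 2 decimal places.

39.50

|S1 ∪ S2| = 40.75.
|(S1 ∪ S2) ∩ S3| = 1.25.
|(S1 ∪ S2) ∖ S3| = 40.75 − 1.25 = 39.50.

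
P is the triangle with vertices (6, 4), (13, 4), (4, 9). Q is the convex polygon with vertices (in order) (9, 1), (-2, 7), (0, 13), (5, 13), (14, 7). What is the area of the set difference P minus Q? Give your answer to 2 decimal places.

0.43

|P| = 17.5, |P∩Q| = 17.0728.
|P ∖ Q| = |P| − |P∩Q| = 17.5 − 17.0728 = 0.43.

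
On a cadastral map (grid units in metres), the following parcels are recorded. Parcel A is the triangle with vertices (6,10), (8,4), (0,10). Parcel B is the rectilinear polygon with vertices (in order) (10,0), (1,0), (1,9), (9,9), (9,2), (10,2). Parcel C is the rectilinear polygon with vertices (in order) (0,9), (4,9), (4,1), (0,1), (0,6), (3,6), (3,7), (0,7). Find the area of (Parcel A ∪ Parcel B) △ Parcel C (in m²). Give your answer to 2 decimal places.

64.50

|Parcel A ∪ Parcel B| = 79.5.
|(Parcel A ∪ Parcel B) ∩ Parcel C| = 22.
|(Parcel A ∪ Parcel B) △ Parcel C| = 79.5 + 29 − 44 = 64.50.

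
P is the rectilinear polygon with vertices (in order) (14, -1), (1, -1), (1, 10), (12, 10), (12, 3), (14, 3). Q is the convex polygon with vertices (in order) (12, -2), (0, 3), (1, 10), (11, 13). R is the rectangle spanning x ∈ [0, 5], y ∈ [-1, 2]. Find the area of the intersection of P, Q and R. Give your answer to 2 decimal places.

The intersection is the polygon with vertices (2.4,2), (5,2), (5,0.917).
By the shoelace formula its area is 1.41.

1.41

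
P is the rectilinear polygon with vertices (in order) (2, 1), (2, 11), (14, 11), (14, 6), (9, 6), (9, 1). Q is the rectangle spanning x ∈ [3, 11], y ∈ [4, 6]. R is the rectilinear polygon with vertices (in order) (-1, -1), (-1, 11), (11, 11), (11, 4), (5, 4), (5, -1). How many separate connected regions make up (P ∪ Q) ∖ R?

(P ∪ Q) ∖ R splits into 2 disjoint pieces (area 15, area 12).

2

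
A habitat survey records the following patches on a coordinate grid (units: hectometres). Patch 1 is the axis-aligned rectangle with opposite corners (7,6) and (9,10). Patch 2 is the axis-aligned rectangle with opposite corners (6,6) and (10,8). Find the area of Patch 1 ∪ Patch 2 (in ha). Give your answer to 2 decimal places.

By inclusion–exclusion:
Individual areas: |Patch 1| = 8, |Patch 2| = 8.
|Patch 1∩Patch 2|: x∈[7,9], y∈[6,8] → 2·2 = 4.
|Patch 1 ∪ Patch 2| = 16 − 4 = 12.00.

12.00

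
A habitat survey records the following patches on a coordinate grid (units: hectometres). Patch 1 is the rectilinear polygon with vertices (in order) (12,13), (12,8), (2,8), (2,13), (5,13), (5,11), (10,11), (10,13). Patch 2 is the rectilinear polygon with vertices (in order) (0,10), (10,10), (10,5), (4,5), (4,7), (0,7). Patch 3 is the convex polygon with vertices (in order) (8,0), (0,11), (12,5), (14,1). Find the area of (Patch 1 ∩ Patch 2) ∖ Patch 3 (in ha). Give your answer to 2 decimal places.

|Patch 1 ∩ Patch 2| = 16.
|(Patch 1 ∩ Patch 2) ∩ Patch 3| = 3.9773.
|(Patch 1 ∩ Patch 2) ∖ Patch 3| = 16 − 3.9773 = 12.02.

12.02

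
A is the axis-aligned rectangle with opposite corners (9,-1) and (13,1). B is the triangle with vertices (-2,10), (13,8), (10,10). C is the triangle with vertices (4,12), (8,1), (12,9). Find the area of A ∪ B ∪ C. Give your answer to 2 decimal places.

49.78

By inclusion–exclusion:
Individual areas: |A| = 8, |B| = 12, |C| = 38.
|A∩B| = 0.
|A∩C| = 0.
|B∩C| = 8.2168.
|A∩B∩C| = 0.
|A ∪ B ∪ C| = 58 − 8.2168 + 0 = 49.78.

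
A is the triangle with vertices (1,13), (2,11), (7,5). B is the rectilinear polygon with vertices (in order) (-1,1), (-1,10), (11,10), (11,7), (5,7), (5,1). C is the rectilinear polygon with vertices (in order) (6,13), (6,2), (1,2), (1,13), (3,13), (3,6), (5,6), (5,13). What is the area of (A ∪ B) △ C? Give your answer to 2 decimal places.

58.09

|A ∪ B| = 73.125.
|(A ∪ B) ∩ C| = 28.0167.
|(A ∪ B) △ C| = 73.125 + 41 − 56.0333 = 58.09.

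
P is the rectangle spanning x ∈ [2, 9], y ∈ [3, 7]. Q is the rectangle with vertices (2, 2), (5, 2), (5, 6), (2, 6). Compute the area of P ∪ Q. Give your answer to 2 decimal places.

By inclusion–exclusion:
Individual areas: |P| = 28, |Q| = 12.
|P∩Q|: x∈[2,5], y∈[3,6] → 3·3 = 9.
|P ∪ Q| = 40 − 9 = 31.00.

31.00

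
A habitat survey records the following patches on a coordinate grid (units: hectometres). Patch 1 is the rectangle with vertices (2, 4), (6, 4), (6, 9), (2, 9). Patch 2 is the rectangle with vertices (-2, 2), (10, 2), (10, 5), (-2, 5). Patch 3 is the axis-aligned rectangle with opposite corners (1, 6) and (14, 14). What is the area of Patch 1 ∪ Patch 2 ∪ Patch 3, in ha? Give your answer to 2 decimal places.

By inclusion–exclusion:
Individual areas: |Patch 1| = 20, |Patch 2| = 36, |Patch 3| = 104.
|Patch 1∩Patch 2|: x∈[2,6], y∈[4,5] → 4·1 = 4.
|Patch 1∩Patch 3|: x∈[2,6], y∈[6,9] → 4·3 = 12.
|Patch 2∩Patch 3| = 0 (no overlap).
|Patch 1∩Patch 2∩Patch 3| = 0.
|Patch 1 ∪ Patch 2 ∪ Patch 3| = 160 − 16 + 0 = 144.00.

144.00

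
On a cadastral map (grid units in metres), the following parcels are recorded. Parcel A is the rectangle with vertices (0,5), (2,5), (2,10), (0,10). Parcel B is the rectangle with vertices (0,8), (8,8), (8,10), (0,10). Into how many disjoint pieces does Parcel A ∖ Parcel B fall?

Parcel A ∖ Parcel B is a single connected region.

1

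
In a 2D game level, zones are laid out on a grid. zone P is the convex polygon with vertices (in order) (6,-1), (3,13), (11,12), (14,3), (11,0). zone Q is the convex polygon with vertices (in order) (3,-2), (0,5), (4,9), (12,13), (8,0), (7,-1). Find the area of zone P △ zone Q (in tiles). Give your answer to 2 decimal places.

84.68

|zone P| = 102.5, |zone Q| = 92, |zone P∩zone Q| = 54.9109.
|zone P △ zone Q| = |zone P| + |zone Q| − 2·|zone P∩zone Q| = 102.5 + 92 − 109.8218 = 84.68.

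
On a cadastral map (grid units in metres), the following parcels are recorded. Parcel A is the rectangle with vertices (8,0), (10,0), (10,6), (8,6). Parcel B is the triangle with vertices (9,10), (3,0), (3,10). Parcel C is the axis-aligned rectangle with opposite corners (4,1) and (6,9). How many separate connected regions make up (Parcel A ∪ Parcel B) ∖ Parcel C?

(Parcel A ∪ Parcel B) ∖ Parcel C splits into 2 disjoint pieces (area 12, area 18.6667).

2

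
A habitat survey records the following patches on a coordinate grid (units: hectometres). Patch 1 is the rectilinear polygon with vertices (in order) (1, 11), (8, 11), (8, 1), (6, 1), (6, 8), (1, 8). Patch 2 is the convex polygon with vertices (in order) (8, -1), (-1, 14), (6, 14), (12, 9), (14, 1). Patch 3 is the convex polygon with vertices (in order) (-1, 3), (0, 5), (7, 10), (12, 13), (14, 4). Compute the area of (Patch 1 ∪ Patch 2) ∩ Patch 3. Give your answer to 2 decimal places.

52.58

The region (Patch 1 ∪ Patch 2) ∩ Patch 3 is the polygon with vertices (3.08,7.2), (7,10), (9.209,11.326), (12,9), (13.262,3.951), (5.346,3.423).
By the shoelace formula its area is 52.58.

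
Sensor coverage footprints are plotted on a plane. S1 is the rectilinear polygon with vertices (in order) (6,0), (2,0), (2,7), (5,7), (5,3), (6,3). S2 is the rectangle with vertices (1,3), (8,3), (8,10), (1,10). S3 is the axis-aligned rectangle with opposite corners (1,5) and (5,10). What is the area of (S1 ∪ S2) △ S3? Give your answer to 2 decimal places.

41.00

|S1 ∪ S2| = 61.
|(S1 ∪ S2) ∩ S3| = 20.
|(S1 ∪ S2) △ S3| = 61 + 20 − 40 = 41.00.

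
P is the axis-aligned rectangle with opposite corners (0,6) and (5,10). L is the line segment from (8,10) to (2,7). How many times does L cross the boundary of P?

The segment meets the boundary at (5,8.5).

1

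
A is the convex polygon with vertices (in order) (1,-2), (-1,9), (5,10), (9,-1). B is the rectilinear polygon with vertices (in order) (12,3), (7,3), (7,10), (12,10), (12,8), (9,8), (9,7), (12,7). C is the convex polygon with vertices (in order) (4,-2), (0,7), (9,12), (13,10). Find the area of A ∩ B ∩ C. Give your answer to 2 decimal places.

0.41

The intersection is the polygon with vertices (7,3), (7,4.5), (7.545,3).
By the shoelace formula its area is 0.41.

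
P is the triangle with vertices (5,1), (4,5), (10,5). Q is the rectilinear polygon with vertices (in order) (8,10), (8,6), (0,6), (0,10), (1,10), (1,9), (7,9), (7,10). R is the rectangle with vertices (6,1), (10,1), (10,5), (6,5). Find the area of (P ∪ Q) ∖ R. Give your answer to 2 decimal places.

|P ∪ Q| = 38.
|(P ∪ Q) ∩ R| = 6.4.
|(P ∪ Q) ∖ R| = 38 − 6.4 = 31.60.

31.60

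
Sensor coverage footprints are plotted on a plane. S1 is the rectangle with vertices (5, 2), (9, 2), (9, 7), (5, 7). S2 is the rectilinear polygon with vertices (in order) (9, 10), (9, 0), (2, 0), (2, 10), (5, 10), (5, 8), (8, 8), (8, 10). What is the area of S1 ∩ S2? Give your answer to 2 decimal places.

20.00

The intersection is the polygon with vertices (9,2), (5,2), (5,7), (9,7).
By the shoelace formula its area is 20.00.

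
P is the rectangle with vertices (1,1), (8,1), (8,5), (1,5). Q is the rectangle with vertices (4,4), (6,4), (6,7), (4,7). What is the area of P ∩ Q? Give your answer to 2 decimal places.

|P∩Q|: x∈[4,6], y∈[4,5] → 2·1 = 2.

2.00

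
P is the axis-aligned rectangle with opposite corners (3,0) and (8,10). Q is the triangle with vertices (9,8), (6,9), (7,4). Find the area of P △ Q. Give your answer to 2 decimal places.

45.33

|P| = 50, |Q| = 7, |P∩Q| = 5.8333.
|P △ Q| = |P| + |Q| − 2·|P∩Q| = 50 + 7 − 11.6667 = 45.33.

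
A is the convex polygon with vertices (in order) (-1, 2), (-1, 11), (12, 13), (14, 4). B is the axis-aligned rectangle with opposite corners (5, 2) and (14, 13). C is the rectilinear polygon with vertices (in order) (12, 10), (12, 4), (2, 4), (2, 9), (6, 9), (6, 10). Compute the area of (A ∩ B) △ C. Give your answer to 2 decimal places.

|A ∩ B| = 73.6308.
|(A ∩ B) ∩ C| = 41.
|(A ∩ B) △ C| = 73.6308 + 56 − 82 = 47.63.

47.63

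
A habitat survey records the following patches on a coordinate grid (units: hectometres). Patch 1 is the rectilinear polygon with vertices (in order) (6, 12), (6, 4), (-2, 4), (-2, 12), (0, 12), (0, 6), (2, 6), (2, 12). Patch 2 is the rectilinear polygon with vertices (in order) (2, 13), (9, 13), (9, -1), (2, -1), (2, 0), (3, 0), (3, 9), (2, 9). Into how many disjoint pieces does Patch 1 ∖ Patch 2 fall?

1

Patch 1 ∖ Patch 2 is a single connected region.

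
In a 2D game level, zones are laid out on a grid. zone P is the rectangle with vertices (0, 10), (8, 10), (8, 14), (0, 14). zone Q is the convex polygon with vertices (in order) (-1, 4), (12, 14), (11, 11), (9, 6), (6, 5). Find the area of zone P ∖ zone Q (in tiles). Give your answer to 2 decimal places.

31.45

|zone P| = 32, |zone P∩zone Q| = 0.5538.
|zone P ∖ zone Q| = |zone P| − |zone P∩zone Q| = 32 − 0.5538 = 31.45.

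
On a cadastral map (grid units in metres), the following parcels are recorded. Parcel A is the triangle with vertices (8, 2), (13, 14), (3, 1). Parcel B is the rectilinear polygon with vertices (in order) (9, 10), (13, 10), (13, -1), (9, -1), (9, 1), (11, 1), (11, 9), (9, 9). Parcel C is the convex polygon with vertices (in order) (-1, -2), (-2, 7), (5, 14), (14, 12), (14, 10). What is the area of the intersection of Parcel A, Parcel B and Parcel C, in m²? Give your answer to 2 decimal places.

The intersection is the polygon with vertices (9.154,9), (9.923,10), (11.333,10), (10.917,9).
By the shoelace formula its area is 1.59.

1.59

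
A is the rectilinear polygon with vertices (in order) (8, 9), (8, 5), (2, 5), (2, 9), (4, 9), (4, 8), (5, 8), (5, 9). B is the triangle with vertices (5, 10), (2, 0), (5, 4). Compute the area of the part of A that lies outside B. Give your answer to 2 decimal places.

19.85

|A| = 23, |A∩B| = 3.15.
|A ∖ B| = |A| − |A∩B| = 23 − 3.15 = 19.85.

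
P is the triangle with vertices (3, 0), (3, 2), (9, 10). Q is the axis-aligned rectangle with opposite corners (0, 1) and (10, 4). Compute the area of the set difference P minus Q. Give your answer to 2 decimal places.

3.00

|P| = 6, |P∩Q| = 3.
|P ∖ Q| = |P| − |P∩Q| = 6 − 3 = 3.00.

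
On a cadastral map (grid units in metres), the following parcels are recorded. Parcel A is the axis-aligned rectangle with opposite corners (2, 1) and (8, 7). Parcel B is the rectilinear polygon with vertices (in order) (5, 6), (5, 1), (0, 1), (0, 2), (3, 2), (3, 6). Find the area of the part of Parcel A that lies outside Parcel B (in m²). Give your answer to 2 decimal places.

|Parcel A| = 36, |Parcel A∩Parcel B| = 11.
|Parcel A ∖ Parcel B| = |Parcel A| − |Parcel A∩Parcel B| = 36 − 11 = 25.00.

25.00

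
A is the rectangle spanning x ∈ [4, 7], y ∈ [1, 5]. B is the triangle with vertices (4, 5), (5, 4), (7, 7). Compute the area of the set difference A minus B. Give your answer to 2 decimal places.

|A| = 12, |A∩B| = 0.8333.
|A ∖ B| = |A| − |A∩B| = 12 − 0.8333 = 11.17.

11.17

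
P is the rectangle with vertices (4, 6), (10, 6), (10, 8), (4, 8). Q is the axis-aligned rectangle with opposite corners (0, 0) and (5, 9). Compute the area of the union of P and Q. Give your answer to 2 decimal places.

By inclusion–exclusion:
Individual areas: |P| = 12, |Q| = 45.
|P∩Q|: x∈[4,5], y∈[6,8] → 1·2 = 2.
|P ∪ Q| = 57 − 2 = 55.00.

55.00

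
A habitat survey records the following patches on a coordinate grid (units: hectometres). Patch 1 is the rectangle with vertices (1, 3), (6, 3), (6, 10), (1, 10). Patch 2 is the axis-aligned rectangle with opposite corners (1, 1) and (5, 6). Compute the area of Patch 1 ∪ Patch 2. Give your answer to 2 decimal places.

43.00

By inclusion–exclusion:
Individual areas: |Patch 1| = 35, |Patch 2| = 20.
|Patch 1∩Patch 2|: x∈[1,5], y∈[3,6] → 4·3 = 12.
|Patch 1 ∪ Patch 2| = 55 − 12 = 43.00.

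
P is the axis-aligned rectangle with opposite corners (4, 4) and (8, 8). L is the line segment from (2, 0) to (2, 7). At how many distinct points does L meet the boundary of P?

The segment lies entirely outside P and never meets its boundary.

0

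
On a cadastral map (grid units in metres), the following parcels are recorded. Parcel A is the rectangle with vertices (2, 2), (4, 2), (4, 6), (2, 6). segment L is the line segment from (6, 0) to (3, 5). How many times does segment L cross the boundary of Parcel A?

The segment meets the boundary at (4,3.333).

1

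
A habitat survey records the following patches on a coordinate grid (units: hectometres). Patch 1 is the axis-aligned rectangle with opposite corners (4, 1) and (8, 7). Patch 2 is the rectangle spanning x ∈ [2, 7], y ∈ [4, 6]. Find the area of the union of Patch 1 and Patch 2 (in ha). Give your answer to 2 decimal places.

28.00

By inclusion–exclusion:
Individual areas: |Patch 1| = 24, |Patch 2| = 10.
|Patch 1∩Patch 2|: x∈[4,7], y∈[4,6] → 3·2 = 6.
|Patch 1 ∪ Patch 2| = 34 − 6 = 28.00.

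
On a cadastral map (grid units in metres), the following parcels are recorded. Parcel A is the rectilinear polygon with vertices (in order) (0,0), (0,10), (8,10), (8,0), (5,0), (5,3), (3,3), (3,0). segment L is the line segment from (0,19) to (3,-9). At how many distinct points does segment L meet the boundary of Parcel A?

2

The segment meets the boundary at (2.036,0), (0.964,10).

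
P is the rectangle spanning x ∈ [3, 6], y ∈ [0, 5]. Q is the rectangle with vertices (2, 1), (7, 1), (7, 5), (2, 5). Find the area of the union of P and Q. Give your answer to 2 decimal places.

23.00

By inclusion–exclusion:
Individual areas: |P| = 15, |Q| = 20.
|P∩Q|: x∈[3,6], y∈[1,5] → 3·4 = 12.
|P ∪ Q| = 35 − 12 = 23.00.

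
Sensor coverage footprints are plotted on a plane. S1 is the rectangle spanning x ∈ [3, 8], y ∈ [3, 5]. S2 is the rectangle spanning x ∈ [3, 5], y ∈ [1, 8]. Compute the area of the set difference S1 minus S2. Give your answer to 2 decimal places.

|S1∩S2|: x∈[3,5], y∈[3,5] → 2·2 = 4.
|S1| = 10.
|S1 ∖ S2| = |S1| − |S1∩S2| = 10 − 4 = 6.00.

6.00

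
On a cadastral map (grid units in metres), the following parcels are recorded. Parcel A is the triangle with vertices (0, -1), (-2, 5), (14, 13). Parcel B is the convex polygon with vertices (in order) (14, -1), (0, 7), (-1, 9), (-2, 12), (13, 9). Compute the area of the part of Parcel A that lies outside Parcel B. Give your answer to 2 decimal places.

|Parcel A| = 56, |Parcel A∩Parcel B| = 23.853.
|Parcel A ∖ Parcel B| = |Parcel A| − |Parcel A∩Parcel B| = 56 − 23.853 = 32.15.

32.15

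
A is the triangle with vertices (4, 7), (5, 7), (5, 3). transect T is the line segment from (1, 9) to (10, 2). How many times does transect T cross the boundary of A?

The segment meets the boundary at (5,5.889), (4.103,6.586).

2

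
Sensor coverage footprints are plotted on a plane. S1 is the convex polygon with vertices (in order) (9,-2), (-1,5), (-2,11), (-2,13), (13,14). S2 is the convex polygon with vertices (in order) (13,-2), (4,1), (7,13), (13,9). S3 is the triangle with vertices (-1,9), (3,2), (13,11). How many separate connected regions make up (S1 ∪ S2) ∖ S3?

(S1 ∪ S2) ∖ S3 splits into 2 disjoint pieces (area 69.0383, area 60.9524).

2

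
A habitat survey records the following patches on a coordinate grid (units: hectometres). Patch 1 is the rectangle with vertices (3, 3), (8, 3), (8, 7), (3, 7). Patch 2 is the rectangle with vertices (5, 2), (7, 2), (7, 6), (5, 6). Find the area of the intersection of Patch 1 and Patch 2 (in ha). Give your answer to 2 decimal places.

|Patch 1∩Patch 2|: x∈[5,7], y∈[3,6] → 2·3 = 6.

6.00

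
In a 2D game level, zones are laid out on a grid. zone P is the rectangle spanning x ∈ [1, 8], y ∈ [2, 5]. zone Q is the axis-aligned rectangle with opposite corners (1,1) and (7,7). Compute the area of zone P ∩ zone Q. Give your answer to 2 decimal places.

|zone P∩zone Q|: x∈[1,7], y∈[2,5] → 6·3 = 18.

18.00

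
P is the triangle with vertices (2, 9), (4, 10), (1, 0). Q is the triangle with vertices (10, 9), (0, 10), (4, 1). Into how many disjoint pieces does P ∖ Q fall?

2

P ∖ Q splits into 2 disjoint pieces (area 0.11, area 2.7093).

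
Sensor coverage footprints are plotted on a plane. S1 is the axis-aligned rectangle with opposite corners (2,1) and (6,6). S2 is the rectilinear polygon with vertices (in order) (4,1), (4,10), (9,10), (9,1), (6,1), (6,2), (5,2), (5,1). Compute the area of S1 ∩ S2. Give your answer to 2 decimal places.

9.00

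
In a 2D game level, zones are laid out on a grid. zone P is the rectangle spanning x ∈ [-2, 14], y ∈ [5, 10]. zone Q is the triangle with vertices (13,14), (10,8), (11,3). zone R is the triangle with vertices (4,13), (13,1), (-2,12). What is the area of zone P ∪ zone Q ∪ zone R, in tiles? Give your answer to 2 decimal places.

By inclusion–exclusion:
Individual areas: |zone P| = 80, |zone Q| = 10.5, |zone R| = 40.5.
|zone P∩zone Q| = 7.1909.
|zone P∩zone R| = 19.9432.
|zone Q∩zone R| = 0.0931.
|zone P∩zone Q∩zone R| = 0.
|zone P ∪ zone Q ∪ zone R| = 131 − 27.2272 + 0 = 103.77.

103.77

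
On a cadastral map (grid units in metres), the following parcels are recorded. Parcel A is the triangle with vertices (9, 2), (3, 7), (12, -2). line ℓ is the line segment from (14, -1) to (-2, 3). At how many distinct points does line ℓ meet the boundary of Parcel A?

2

The segment meets the boundary at (10,0), (10.615,-0.154).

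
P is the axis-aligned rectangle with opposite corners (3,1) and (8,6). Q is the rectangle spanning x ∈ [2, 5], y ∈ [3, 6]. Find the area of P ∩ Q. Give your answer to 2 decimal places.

|P∩Q|: x∈[3,5], y∈[3,6] → 2·3 = 6.

6.00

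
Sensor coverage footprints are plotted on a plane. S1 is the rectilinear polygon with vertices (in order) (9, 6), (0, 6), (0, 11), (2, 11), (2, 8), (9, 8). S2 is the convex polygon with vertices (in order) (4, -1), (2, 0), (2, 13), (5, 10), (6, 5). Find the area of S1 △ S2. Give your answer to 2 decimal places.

48.60

|S1| = 24, |S2| = 39, |S1∩S2| = 7.2.
|S1 △ S2| = |S1| + |S2| − 2·|S1∩S2| = 24 + 39 − 14.4 = 48.60.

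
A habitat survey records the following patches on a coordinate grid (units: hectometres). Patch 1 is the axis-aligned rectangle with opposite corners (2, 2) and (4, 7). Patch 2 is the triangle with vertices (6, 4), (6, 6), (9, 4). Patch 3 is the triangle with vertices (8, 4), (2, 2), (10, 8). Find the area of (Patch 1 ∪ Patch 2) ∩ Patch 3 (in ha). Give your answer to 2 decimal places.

3.23

|Patch 1 ∪ Patch 2| = 13.
|(Patch 1 ∪ Patch 2) ∩ Patch 3| = 3.23.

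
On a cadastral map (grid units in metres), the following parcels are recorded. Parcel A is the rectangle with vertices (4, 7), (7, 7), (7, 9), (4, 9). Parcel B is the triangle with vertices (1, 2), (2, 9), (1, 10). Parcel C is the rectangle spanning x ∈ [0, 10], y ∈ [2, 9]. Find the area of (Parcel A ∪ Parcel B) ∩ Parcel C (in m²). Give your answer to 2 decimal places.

9.50

|Parcel A ∪ Parcel B| = 10.
|(Parcel A ∪ Parcel B) ∩ Parcel C| = 9.50.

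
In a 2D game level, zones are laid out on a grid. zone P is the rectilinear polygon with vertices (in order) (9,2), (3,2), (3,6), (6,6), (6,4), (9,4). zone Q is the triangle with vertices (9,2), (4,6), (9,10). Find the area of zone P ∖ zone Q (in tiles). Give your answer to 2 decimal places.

13.90

|zone P| = 18, |zone P∩zone Q| = 4.1.
|zone P ∖ zone Q| = |zone P| − |zone P∩zone Q| = 18 − 4.1 = 13.90.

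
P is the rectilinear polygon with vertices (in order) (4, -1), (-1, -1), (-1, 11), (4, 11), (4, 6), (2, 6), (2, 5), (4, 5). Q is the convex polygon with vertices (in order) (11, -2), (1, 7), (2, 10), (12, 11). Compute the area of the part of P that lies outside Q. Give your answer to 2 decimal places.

47.58

|P| = 58, |P∩Q| = 10.4167.
|P ∖ Q| = |P| − |P∩Q| = 58 − 10.4167 = 47.58.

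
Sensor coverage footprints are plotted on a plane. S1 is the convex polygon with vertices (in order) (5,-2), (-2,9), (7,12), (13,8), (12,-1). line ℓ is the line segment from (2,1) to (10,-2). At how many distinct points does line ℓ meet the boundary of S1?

The segment meets the boundary at (8.621,-1.483), (3.433,0.463).

2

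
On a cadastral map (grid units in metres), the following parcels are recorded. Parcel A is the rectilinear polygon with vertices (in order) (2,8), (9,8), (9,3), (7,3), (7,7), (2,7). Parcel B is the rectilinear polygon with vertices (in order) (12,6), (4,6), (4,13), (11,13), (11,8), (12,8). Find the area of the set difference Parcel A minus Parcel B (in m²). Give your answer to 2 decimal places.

|Parcel A| = 15, |Parcel A∩Parcel B| = 7.
|Parcel A ∖ Parcel B| = |Parcel A| − |Parcel A∩Parcel B| = 15 − 7 = 8.00.

8.00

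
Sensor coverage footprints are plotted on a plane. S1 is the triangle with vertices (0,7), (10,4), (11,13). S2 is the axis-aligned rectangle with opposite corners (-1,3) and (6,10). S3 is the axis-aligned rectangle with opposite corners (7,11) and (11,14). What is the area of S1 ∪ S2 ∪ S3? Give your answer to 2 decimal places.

By inclusion–exclusion:
Individual areas: |S1| = 46.5, |S2| = 49, |S3| = 12.
|S1∩S2| = 15.15.
|S1∩S3| = 3.4444.
|S2∩S3| = 0 (no overlap).
|S1∩S2∩S3| = 0.
|S1 ∪ S2 ∪ S3| = 107.5 − 18.5944 + 0 = 88.91.

88.91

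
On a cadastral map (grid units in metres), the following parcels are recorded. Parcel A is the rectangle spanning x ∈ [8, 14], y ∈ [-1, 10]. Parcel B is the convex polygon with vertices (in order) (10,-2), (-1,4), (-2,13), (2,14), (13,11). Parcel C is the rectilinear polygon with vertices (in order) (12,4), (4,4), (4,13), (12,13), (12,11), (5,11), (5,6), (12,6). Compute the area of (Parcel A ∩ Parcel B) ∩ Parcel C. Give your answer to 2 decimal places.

The region (Parcel A ∩ Parcel B) ∩ Parcel C is the polygon with vertices (11.385,4), (8,4), (8,6), (11.846,6).
By the shoelace formula its area is 7.23.

7.23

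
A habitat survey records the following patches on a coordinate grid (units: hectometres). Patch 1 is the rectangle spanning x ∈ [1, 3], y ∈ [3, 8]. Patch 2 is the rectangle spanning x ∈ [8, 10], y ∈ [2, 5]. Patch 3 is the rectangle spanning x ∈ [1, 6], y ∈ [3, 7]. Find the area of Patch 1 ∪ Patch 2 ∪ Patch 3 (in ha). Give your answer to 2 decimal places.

28.00

By inclusion–exclusion:
Individual areas: |Patch 1| = 10, |Patch 2| = 6, |Patch 3| = 20.
|Patch 1∩Patch 2| = 0 (no overlap).
|Patch 1∩Patch 3|: x∈[1,3], y∈[3,7] → 2·4 = 8.
|Patch 2∩Patch 3| = 0 (no overlap).
|Patch 1∩Patch 2∩Patch 3| = 0.
|Patch 1 ∪ Patch 2 ∪ Patch 3| = 36 − 8 + 0 = 28.00.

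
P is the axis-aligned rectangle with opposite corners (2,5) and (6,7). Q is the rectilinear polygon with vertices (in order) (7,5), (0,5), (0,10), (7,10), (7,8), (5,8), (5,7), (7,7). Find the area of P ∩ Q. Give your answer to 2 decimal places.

8.00

The intersection is the polygon with vertices (6,5), (2,5), (2,7), (5,7), (6,7).
By the shoelace formula its area is 8.00.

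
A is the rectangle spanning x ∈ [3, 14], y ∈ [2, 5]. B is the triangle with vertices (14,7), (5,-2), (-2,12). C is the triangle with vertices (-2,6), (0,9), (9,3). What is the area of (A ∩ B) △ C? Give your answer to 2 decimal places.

|A ∩ B| = 22.5.
|(A ∩ B) ∩ C| = 4.0909.
|(A ∩ B) △ C| = 22.5 + 19.5 − 8.1818 = 33.82.

33.82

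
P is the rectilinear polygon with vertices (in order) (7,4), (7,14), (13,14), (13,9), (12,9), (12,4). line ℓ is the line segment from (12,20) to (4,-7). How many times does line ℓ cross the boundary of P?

The segment meets the boundary at (7.259,4), (10.222,14).

2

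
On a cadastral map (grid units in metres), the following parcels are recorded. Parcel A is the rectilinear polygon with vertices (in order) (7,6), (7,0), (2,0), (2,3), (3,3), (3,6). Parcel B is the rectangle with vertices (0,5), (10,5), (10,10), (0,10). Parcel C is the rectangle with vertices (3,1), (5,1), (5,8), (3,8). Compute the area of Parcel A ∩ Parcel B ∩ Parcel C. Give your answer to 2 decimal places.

The intersection is the polygon with vertices (3,5), (3,6), (5,6), (5,5).
By the shoelace formula its area is 2.00.

2.00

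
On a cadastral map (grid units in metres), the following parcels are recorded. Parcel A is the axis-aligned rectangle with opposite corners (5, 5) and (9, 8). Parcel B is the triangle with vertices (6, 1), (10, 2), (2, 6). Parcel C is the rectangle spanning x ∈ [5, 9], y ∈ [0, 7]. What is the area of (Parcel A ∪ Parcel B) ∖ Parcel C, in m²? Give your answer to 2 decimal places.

7.75

|Parcel A ∪ Parcel B| = 24.
|(Parcel A ∪ Parcel B) ∩ Parcel C| = 16.25.
|(Parcel A ∪ Parcel B) ∖ Parcel C| = 24 − 16.25 = 7.75.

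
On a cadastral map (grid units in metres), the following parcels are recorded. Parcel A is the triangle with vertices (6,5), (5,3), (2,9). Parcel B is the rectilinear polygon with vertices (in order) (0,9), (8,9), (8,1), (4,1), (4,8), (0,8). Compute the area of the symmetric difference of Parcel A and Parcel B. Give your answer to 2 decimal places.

|Parcel A| = 6, |Parcel B| = 36, |Parcel A∩Parcel B| = 4.25.
|Parcel A △ Parcel B| = |Parcel A| + |Parcel B| − 2·|Parcel A∩Parcel B| = 6 + 36 − 8.5 = 33.50.

33.50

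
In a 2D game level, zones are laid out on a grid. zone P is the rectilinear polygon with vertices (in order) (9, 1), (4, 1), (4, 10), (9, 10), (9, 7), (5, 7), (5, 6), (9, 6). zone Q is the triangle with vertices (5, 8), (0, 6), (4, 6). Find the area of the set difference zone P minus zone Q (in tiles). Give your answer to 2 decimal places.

40.20

|zone P| = 41, |zone P∩zone Q| = 0.8.
|zone P ∖ zone Q| = |zone P| − |zone P∩zone Q| = 41 − 0.8 = 40.20.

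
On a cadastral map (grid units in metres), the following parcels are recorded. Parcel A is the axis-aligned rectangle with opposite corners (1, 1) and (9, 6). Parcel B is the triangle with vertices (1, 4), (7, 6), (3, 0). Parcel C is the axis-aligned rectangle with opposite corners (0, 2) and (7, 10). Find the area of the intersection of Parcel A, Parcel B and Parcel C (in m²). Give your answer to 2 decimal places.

The intersection is the polygon with vertices (1,4), (7,6), (4.333,2), (2,2).
By the shoelace formula its area is 11.67.

11.67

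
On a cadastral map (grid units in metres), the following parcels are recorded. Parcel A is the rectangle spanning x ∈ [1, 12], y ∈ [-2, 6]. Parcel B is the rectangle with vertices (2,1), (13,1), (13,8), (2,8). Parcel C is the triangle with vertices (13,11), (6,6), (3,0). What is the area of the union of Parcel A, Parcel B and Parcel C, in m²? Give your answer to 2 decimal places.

117.21

By inclusion–exclusion:
Individual areas: |Parcel A| = 88, |Parcel B| = 77, |Parcel C| = 13.5.
|Parcel A∩Parcel B|: x∈[2,12], y∈[1,6] → 10·5 = 50.
|Parcel A∩Parcel C| = 7.3636.
|Parcel B∩Parcel C| = 11.0864.
|Parcel A∩Parcel B∩Parcel C| = 7.1591.
|Parcel A ∪ Parcel B ∪ Parcel C| = 178.5 − 68.45 + 7.1591 = 117.21.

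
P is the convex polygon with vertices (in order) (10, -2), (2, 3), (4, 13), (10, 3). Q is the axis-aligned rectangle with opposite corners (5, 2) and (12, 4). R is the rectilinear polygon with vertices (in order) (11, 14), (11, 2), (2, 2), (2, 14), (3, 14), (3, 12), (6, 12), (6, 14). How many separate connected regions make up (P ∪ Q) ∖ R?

3

(P ∪ Q) ∖ R splits into 3 disjoint pieces (area 0.4, area 2, area 12.8).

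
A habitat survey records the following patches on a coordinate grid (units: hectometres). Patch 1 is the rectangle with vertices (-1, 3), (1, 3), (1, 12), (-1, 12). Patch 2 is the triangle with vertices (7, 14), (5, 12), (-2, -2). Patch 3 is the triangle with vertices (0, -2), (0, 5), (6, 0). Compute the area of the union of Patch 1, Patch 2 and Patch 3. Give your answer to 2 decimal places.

By inclusion–exclusion:
Individual areas: |Patch 1| = 18, |Patch 2| = 7, |Patch 3| = 21.
|Patch 1∩Patch 2| = 0.2188.
|Patch 1∩Patch 3| = 1.5833.
|Patch 2∩Patch 3| = 0.6836.
|Patch 1∩Patch 2∩Patch 3| = 0.2188.
|Patch 1 ∪ Patch 2 ∪ Patch 3| = 46 − 2.4857 + 0.2188 = 43.73.

43.73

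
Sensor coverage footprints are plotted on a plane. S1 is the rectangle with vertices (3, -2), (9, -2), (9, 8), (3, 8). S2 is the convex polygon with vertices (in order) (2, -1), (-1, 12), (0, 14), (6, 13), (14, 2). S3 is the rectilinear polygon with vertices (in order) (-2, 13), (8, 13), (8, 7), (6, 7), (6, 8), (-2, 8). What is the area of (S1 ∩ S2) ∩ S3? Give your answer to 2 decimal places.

|S1 ∩ S2| = 48.
|(S1 ∩ S2) ∩ S3| = 2.00.

2.00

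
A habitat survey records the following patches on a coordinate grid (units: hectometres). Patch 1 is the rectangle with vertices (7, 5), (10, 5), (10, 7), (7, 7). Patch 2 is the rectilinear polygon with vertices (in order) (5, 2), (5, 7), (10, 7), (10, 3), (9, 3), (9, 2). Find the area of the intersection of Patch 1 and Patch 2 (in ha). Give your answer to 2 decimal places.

The intersection is the polygon with vertices (10,5), (7,5), (7,7), (10,7).
By the shoelace formula its area is 6.00.

6.00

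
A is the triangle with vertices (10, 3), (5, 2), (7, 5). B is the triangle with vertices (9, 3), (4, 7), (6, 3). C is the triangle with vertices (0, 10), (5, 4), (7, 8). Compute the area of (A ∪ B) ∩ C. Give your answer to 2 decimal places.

The region (A ∪ B) ∩ C is the polygon with vertices (4,7), (5.786,5.571), (5.25,4.5).
By the shoelace formula its area is 1.34.

1.34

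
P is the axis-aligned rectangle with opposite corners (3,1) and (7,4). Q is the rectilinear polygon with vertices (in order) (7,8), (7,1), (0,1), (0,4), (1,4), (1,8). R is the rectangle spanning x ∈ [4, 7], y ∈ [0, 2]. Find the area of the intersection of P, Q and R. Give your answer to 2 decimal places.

3.00

The intersection is the polygon with vertices (4,1), (4,2), (7,2), (7,1).
By the shoelace formula its area is 3.00.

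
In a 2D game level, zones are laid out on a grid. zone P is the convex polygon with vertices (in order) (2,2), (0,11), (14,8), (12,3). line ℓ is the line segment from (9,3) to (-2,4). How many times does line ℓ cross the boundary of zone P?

1

The segment meets the boundary at (1.629,3.67).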